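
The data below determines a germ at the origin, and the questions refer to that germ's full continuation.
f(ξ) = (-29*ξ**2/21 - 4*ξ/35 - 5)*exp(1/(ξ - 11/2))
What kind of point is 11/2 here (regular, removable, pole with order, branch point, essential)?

The exponent 1/(ξ - (11/2)) has a pole at 11/2, so exp(1/(ξ - (11/2))) takes every nonzero value near it: an essential singularity (not a pole of any order).

The point is an essential singularity.


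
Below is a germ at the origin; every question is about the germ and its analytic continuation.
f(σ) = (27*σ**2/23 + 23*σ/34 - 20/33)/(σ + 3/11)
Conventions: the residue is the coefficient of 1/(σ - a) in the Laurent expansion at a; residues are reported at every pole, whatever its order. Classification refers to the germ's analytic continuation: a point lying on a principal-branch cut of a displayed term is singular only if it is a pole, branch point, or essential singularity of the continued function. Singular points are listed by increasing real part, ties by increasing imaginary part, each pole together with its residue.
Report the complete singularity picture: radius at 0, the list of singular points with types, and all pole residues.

Denominator factor (σ + 3/11): pole of order 1 at -3/11, modulus 3/11.
The radius of convergence is the smallest modulus among the singular points: 3/11.
At the order-1 pole -3/11 set g(σ) = (σ - (-3/11))*f(σ) = 27*σ**2/23 + 23*σ/34 - 20/33.
Simple pole: residue = g(a) at a = -3/11, which is -199625/283866.

Radius of convergence at 0: 3/11.
At -3/11: a pole of order 1; residue -199625/283866.


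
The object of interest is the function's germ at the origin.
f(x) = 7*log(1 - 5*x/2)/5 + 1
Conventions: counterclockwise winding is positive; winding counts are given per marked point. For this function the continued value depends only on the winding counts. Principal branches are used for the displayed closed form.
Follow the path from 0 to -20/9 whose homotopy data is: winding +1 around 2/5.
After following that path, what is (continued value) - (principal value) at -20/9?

Continued minus principal equals (14/5)*pi*i.

The rational part is single-valued and drops out of the difference; each branch term changes only by its own monodromy.
(7/5)*log(1 - x/(2/5)): each positive loop around 2/5 adds 2*pi*i to the log, so winding +1 contributes (7/5)*(1)*2*pi*i = (14/5)*pi*i.
Summing the contributions at x = -20/9 gives (14/5)*pi*i.


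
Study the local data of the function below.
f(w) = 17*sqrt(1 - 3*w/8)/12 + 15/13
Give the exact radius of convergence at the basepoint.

The radius of convergence is 8/3.

Branch term (17/12)*sqrt(1 - w/(8/3)): its argument vanishes at w = 8/3, a square-root branch point, modulus 8/3.
The radius of convergence is the smallest modulus among the singular points: 8/3.


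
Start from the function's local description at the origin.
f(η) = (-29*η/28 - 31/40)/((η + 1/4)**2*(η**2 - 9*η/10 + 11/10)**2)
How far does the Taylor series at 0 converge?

The radius of convergence is 1/4.

Denominator factor (η + 1/4)^2: pole of order 2 at -1/4, modulus 1/4.
Denominator factor (η**2 - 9*η/10 + 11/10)^2: discriminant -359/100, complex-conjugate roots (9/20) + ((1/20)*sqrt(359))*i and (9/20) - ((1/20)*sqrt(359))*i; poles of order 2, moduli (1/10)*sqrt(110) and (1/10)*sqrt(110).
The radius of convergence is the smallest modulus among the singular points: 1/4.


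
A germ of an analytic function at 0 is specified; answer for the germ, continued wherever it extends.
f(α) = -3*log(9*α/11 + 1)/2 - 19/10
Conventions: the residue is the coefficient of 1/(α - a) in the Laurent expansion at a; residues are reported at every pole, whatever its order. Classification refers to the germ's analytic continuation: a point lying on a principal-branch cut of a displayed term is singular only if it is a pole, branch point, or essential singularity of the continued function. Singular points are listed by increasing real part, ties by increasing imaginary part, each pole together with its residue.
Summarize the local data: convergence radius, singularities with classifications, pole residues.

Radius of convergence at 0: 11/9.
At -11/9: a logarithmic branch point.

Branch term (-3/2)*log(1 - α/(-11/9)): its argument vanishes at α = -11/9, a logarithmic branch point, modulus 11/9.
The radius of convergence is the smallest modulus among the singular points: 11/9.


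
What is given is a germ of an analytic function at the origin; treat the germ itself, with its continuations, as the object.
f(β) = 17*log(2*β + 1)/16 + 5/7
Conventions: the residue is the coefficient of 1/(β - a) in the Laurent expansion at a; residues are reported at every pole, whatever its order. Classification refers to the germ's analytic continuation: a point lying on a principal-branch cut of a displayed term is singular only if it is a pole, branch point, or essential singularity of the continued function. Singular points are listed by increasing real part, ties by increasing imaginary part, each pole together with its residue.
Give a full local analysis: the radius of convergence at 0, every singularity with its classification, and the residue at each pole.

Branch term (17/16)*log(1 - β/(-1/2)): its argument vanishes at β = -1/2, a logarithmic branch point, modulus 1/2.
The radius of convergence is the smallest modulus among the singular points: 1/2.

Radius of convergence at 0: 1/2.
At -1/2: a logarithmic branch point.


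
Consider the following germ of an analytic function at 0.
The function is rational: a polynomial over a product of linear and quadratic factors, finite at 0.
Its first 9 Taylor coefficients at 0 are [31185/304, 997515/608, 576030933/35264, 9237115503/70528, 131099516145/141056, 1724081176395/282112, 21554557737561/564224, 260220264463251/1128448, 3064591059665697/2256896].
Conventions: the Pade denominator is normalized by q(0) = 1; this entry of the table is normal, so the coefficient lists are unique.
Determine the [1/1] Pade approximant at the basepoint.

Taylor coefficients needed (read off): a_0 = 31185/304, a_1 = 997515/608, a_2 = 576030933/35264.
Write the denominator as Q(ζ) = 1 + q1*ζ. Requiring Q*f - P = O(ζ^3) with deg P <= 1 kills the coefficients of ζ^2..ζ^2 in Q*f:
  ζ^2: a_2 + q1*a_1 = 0, i.e. 576030933/35264 + (997515/608)*q1 = 0.
Solving this linear system: q1 = -7111493/714270.
The numerator is Q*f truncated at degree 1: P0 = a_0 = 31185/304; P1 = a_1 + q1*a_0 = 560315043/904742.

The Pade approximant has numerator coefficients [31185/304, 560315043/904742]; denominator coefficients [1, -7111493/714270].


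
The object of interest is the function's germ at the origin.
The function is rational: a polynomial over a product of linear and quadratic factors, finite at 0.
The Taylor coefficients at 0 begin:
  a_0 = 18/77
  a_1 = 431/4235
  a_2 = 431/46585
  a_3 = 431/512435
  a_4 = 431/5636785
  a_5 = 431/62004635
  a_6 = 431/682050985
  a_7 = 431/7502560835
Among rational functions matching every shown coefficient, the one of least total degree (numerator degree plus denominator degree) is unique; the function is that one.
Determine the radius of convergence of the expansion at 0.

The radius of convergence is 11.

No rational of total degree below 2 reproduces all 8 coefficients; solving the [1/1] Pade equations on them gives f(ρ) = (-31*ρ/35 - 18/7)/(ρ - 11), whose expansion matches every shown term.
Denominator factor (ρ - 11): pole of order 1 at 11, modulus 11.
The radius of convergence is the smallest modulus among the singular points: 11.


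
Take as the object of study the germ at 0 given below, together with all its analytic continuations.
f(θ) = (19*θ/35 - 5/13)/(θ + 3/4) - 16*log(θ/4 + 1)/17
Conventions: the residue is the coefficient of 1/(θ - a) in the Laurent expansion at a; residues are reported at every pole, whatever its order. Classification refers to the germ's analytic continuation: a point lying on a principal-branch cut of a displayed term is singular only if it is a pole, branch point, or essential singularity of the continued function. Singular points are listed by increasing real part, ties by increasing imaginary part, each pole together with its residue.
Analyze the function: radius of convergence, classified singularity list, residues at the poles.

Denominator factor (θ + 3/4): pole of order 1 at -3/4, modulus 3/4.
Branch term (-16/17)*log(1 - θ/(-4)): its argument vanishes at θ = -4, a logarithmic branch point, modulus 4.
The radius of convergence is the smallest modulus among the singular points: 3/4.
The branch term is analytic at -3/4 and contributes nothing to the residue; only the rational part matters.
At the order-1 pole -3/4 set g(θ) = (θ - (-3/4))*(rational part) = 19*θ/35 - 5/13.
Simple pole: residue = g(a) at a = -3/4, which is -1441/1820.
List the singular points by increasing real part (a conjugate pair: the negative imaginary part first).

Radius of convergence at 0: 3/4.
At -4: a logarithmic branch point.
At -3/4: a pole of order 1; residue -1441/1820.


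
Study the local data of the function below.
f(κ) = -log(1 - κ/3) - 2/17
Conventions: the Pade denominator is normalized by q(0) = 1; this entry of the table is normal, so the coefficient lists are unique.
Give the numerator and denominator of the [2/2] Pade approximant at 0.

The Pade approximant has numerator coefficients [-2/17, 19/51, -53/918]; denominator coefficients [1, -1/3, 1/54].

Taylor coefficients needed (expand at 0): a_0 = -2/17, a_1 = 1/3, a_2 = 1/18, a_3 = 1/81, a_4 = 1/324.
Write the denominator as Q(κ) = 1 + q1*κ + q2*κ^2. Requiring Q*f - P = O(κ^5) with deg P <= 2 kills the coefficients of κ^3..κ^4 in Q*f:
  κ^3: a_3 + q1*a_2 + q2*a_1 = 0, i.e. 1/81 + (1/18)*q1 + (1/3)*q2 = 0.
  κ^4: a_4 + q1*a_3 + q2*a_2 = 0, i.e. 1/324 + (1/81)*q1 + (1/18)*q2 = 0.
Solving this linear system: q1 = -1/3, q2 = 1/54.
The numerator is Q*f truncated at degree 2: P0 = a_0 = -2/17; P1 = a_1 + q1*a_0 = 19/51; P2 = a_2 + q1*a_1 + q2*a_0 = -53/918.


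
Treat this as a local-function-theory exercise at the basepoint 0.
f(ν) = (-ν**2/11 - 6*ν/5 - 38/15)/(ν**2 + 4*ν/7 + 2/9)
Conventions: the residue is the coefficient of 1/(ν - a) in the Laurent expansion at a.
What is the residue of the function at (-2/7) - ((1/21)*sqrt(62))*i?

The factor ν**2 + 4*ν/7 + 2/9 splits as (ν - a)(ν - a') with a = (-2/7) - ((1/21)*sqrt(62))*i, a' = (-2/7) + ((1/21)*sqrt(62))*i. At the order-1 pole a set g(ν) = (ν - a)*f(ν) = [-ν**2/11 - 6*ν/5 - 38/15] / (ν - a').
Simple pole: residue = g(a) at a = (-2/7) - ((1/21)*sqrt(62))*i, which is (-221/385) - ((2650/7161)*sqrt(62))*i.

The residue is (-221/385) - ((2650/7161)*sqrt(62))*i.


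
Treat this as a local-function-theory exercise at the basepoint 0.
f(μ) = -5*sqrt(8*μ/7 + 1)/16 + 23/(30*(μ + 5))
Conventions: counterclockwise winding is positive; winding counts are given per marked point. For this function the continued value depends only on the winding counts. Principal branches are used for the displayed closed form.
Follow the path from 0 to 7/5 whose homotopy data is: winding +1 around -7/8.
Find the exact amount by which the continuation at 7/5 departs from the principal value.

The rational part is single-valued and drops out of the difference; each branch term changes only by its own monodromy.
(-5/16)*sqrt(1 - μ/(-7/8)): winding +1 is odd, the square root flips sign, contributing -2*(-5/16)*sqrt(1 - (7/5)/(-7/8)) = -2*(-5/16)*sqrt(13/5) = (1/8)*sqrt(65).
Summing the contributions at μ = 7/5 gives (1/8)*sqrt(65).

Continued minus principal equals (1/8)*sqrt(65).


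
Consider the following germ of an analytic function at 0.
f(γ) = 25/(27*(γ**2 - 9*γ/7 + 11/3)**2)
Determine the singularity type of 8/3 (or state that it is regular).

Denominator factors: γ**2 - 9*γ/7 + 11/3 = 463/63 at γ = 8/3 — none vanishes.
So the germ continues analytically to 8/3.

The point is a regular point.


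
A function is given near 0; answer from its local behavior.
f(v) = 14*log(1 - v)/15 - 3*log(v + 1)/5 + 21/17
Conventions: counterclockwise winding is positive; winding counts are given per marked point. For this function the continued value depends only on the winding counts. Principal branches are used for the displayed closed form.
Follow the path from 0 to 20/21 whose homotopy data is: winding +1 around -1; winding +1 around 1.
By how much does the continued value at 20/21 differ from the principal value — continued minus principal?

The rational part is single-valued and drops out of the difference; each branch term changes only by its own monodromy.
(-3/5)*log(1 - v/(-1)): each positive loop around -1 adds 2*pi*i to the log, so winding +1 contributes (-3/5)*(1)*2*pi*i = -(6/5)*pi*i.
(14/15)*log(1 - v/(1)): each positive loop around 1 adds 2*pi*i to the log, so winding +1 contributes (14/15)*(1)*2*pi*i = (28/15)*pi*i.
Summing the contributions at v = 20/21 gives (2/3)*pi*i.

Continued minus principal equals (2/3)*pi*i.


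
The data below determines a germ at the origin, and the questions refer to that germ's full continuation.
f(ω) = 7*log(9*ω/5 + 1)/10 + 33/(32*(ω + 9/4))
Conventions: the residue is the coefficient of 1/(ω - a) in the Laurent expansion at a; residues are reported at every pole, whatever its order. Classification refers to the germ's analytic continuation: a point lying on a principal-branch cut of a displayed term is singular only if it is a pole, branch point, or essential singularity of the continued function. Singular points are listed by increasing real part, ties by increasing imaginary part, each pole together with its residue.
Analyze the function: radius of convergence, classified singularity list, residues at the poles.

Radius of convergence at 0: 5/9.
At -9/4: a pole of order 1; residue 33/32.
At -5/9: a logarithmic branch point.

Denominator factor (ω + 9/4): pole of order 1 at -9/4, modulus 9/4.
Branch term (7/10)*log(1 - ω/(-5/9)): its argument vanishes at ω = -5/9, a logarithmic branch point, modulus 5/9.
The radius of convergence is the smallest modulus among the singular points: 5/9.
The branch term is analytic at -9/4 and contributes nothing to the residue; only the rational part matters.
At the order-1 pole -9/4 set g(ω) = (ω - (-9/4))*(rational part) = 33/32.
Simple pole: residue = g(a) at a = -9/4, which is 33/32.
List the singular points by increasing real part (a conjugate pair: the negative imaginary part first).


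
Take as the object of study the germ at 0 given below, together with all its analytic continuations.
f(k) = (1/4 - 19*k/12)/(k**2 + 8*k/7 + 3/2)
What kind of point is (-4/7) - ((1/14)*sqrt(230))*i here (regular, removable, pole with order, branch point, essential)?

The point is a pole of order 1.

The denominator factor k**2 + 8*k/7 + 3/2 vanishes at (-4/7) - ((1/14)*sqrt(230))*i and appears to the power 1; the numerator there equals (97/84) + ((19/168)*sqrt(230))*i, nonzero, and no other factor vanishes.
Hence a pole whose order is the multiplicity, 1.


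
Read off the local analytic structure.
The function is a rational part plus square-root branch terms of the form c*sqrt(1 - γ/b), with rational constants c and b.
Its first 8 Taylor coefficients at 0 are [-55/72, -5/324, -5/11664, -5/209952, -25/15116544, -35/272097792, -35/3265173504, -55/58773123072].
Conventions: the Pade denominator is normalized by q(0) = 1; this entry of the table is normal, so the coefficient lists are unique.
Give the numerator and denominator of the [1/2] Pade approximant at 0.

The Pade approximant has numerator coefficients [-55/72, 325/3888]; denominator coefficients [1, -7/54, 1/486].

Taylor coefficients needed (read off): a_0 = -55/72, a_1 = -5/324, a_2 = -5/11664, a_3 = -5/209952.
Write the denominator as Q(γ) = 1 + q1*γ + q2*γ^2. Requiring Q*f - P = O(γ^4) with deg P <= 1 kills the coefficients of γ^2..γ^3 in Q*f:
  γ^2: a_2 + q1*a_1 + q2*a_0 = 0, i.e. -5/11664 + (-5/324)*q1 + (-55/72)*q2 = 0.
  γ^3: a_3 + q1*a_2 + q2*a_1 = 0, i.e. -5/209952 + (-5/11664)*q1 + (-5/324)*q2 = 0.
Solving this linear system: q1 = -7/54, q2 = 1/486.
The numerator is Q*f truncated at degree 1: P0 = a_0 = -55/72; P1 = a_1 + q1*a_0 = 325/3888.


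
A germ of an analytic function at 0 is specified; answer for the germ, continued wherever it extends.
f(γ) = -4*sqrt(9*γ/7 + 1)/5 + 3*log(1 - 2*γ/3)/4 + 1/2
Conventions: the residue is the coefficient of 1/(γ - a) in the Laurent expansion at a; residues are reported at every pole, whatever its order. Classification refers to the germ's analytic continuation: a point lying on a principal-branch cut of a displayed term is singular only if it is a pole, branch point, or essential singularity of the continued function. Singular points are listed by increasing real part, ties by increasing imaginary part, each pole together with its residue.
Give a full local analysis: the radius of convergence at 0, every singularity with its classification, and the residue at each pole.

Branch term (-4/5)*sqrt(1 - γ/(-7/9)): its argument vanishes at γ = -7/9, a square-root branch point, modulus 7/9.
Branch term (3/4)*log(1 - γ/(3/2)): its argument vanishes at γ = 3/2, a logarithmic branch point, modulus 3/2.
The radius of convergence is the smallest modulus among the singular points: 7/9.
List the singular points by increasing real part (a conjugate pair: the negative imaginary part first).

Radius of convergence at 0: 7/9.
At -7/9: an algebraic (square-root) branch point.
At 3/2: a logarithmic branch point.


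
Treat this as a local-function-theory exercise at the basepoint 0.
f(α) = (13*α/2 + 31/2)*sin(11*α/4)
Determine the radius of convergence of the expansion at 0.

The radius of convergence is infinite.

The factor sin(11*α/4) is entire and contributes no finite singular point.
The polynomial part has no poles.
No finite singular points: the Taylor series at 0 converges everywhere.


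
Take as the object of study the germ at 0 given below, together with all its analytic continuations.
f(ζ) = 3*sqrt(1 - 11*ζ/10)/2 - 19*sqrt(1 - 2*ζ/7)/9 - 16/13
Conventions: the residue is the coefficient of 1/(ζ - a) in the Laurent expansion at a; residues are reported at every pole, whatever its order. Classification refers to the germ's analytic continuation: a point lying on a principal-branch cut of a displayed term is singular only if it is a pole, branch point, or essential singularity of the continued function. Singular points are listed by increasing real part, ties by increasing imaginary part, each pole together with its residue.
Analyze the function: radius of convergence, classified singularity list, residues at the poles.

Radius of convergence at 0: 10/11.
At 10/11: an algebraic (square-root) branch point.
At 7/2: an algebraic (square-root) branch point.

Branch term (-19/9)*sqrt(1 - ζ/(7/2)): its argument vanishes at ζ = 7/2, a square-root branch point, modulus 7/2.
Branch term (3/2)*sqrt(1 - ζ/(10/11)): its argument vanishes at ζ = 10/11, a square-root branch point, modulus 10/11.
The radius of convergence is the smallest modulus among the singular points: 10/11.
List the singular points by increasing real part (a conjugate pair: the negative imaginary part first).


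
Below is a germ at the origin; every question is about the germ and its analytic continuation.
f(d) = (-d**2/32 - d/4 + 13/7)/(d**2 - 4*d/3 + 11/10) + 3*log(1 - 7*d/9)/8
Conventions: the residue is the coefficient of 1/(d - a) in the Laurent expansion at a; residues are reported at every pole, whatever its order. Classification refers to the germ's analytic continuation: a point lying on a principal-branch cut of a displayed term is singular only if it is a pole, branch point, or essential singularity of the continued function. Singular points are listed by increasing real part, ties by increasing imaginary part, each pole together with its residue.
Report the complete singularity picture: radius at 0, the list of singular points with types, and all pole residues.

Radius of convergence at 0: (1/10)*sqrt(110).
At (2/3) - ((1/30)*sqrt(590))*i: a pole of order 1; residue (-7/48) + ((34213/792960)*sqrt(590))*i.
At (2/3) + ((1/30)*sqrt(590))*i: a pole of order 1; residue (-7/48) - ((34213/792960)*sqrt(590))*i.
At 9/7: a logarithmic branch point.

Denominator factor (d**2 - 4*d/3 + 11/10): discriminant -118/45, complex-conjugate roots (2/3) + ((1/30)*sqrt(590))*i and (2/3) - ((1/30)*sqrt(590))*i; poles of order 1, moduli (1/10)*sqrt(110) and (1/10)*sqrt(110).
Branch term (3/8)*log(1 - d/(9/7)): its argument vanishes at d = 9/7, a logarithmic branch point, modulus 9/7.
The radius of convergence is the smallest modulus among the singular points: (1/10)*sqrt(110).
The branch term is analytic at (2/3) - ((1/30)*sqrt(590))*i and contributes nothing to the residue; only the rational part matters.
The factor d**2 - 4*d/3 + 11/10 splits as (d - a)(d - a') with a = (2/3) - ((1/30)*sqrt(590))*i, a' = (2/3) + ((1/30)*sqrt(590))*i. At the order-1 pole a set g(d) = (d - a)*(rational part) = [-d**2/32 - d/4 + 13/7] / (d - a').
Simple pole: residue = g(a) at a = (2/3) - ((1/30)*sqrt(590))*i, which is (-7/48) + ((34213/792960)*sqrt(590))*i.
The branch term is analytic at (2/3) + ((1/30)*sqrt(590))*i and contributes nothing to the residue; only the rational part matters.
The factor d**2 - 4*d/3 + 11/10 splits as (d - a)(d - a') with a = (2/3) + ((1/30)*sqrt(590))*i, a' = (2/3) - ((1/30)*sqrt(590))*i. At the order-1 pole a set g(d) = (d - a)*(rational part) = [-d**2/32 - d/4 + 13/7] / (d - a').
Simple pole: residue = g(a) at a = (2/3) + ((1/30)*sqrt(590))*i, which is (-7/48) - ((34213/792960)*sqrt(590))*i.
List the singular points by increasing real part (a conjugate pair: the negative imaginary part first).


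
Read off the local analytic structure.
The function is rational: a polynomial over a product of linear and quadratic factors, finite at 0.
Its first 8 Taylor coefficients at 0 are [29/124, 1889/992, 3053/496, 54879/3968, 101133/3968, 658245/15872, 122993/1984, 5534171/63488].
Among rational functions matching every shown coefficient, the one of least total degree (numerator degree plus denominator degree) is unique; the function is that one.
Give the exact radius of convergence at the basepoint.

No rational of total degree below 6 reproduces all 8 coefficients; solving the [1/5] Pade equations on them gives f(y) = (-31*y/8 - 29/31)/((y - 2)**2*(y - 1)**3), whose expansion matches every shown term.
Denominator factor (y - 2)^2: pole of order 2 at 2, modulus 2.
Denominator factor (y - 1)^3: pole of order 3 at 1, modulus 1.
The radius of convergence is the smallest modulus among the singular points: 1.

The radius of convergence is 1.


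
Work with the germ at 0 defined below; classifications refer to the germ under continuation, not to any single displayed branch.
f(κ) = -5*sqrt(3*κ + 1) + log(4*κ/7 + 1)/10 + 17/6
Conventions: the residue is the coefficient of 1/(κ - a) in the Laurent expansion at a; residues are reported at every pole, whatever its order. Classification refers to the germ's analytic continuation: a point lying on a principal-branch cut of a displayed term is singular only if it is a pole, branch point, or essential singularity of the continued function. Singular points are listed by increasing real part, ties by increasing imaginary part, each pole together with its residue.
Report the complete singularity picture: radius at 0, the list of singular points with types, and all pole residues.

Branch term (1/10)*log(1 - κ/(-7/4)): its argument vanishes at κ = -7/4, a logarithmic branch point, modulus 7/4.
Branch term (-5)*sqrt(1 - κ/(-1/3)): its argument vanishes at κ = -1/3, a square-root branch point, modulus 1/3.
The radius of convergence is the smallest modulus among the singular points: 1/3.
List the singular points by increasing real part (a conjugate pair: the negative imaginary part first).

Radius of convergence at 0: 1/3.
At -7/4: a logarithmic branch point.
At -1/3: an algebraic (square-root) branch point.


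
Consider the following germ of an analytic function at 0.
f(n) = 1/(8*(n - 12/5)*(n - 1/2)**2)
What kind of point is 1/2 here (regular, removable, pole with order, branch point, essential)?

The point is a pole of order 2.

The denominator factor n - 1/2 vanishes at 1/2 and appears to the power 2; the numerator there equals 1/8, nonzero, and no other factor vanishes.
Hence a pole whose order is the multiplicity, 2.


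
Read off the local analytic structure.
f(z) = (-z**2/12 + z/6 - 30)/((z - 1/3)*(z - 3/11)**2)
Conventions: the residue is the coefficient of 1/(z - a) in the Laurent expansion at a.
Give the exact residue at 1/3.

At the order-1 pole 1/3 set g(z) = (z - (1/3))*f(z) = (-z**2/12 + z/6 - 30)/(z - 3/11)**2.
Simple pole: residue = g(a) at a = 1/3, which is -391435/48.

The residue is -391435/48.


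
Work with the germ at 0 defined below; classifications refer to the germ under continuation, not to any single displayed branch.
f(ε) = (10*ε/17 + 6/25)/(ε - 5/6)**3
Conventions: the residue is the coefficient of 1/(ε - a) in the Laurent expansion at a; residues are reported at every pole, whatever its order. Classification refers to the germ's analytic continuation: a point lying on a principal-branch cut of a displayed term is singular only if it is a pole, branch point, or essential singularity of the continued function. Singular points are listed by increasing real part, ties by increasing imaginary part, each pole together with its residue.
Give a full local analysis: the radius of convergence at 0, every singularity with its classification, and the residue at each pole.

Denominator factor (ε - 5/6)^3: pole of order 3 at 5/6, modulus 5/6.
The radius of convergence is the smallest modulus among the singular points: 5/6.
At the order-3 pole 5/6 set g(ε) = (ε - (5/6))^3*f(ε) = 10*ε/17 + 6/25.
Order-3 pole: residue = g''(a)/2; g''(5/6) = 0, so the residue is 0.

Radius of convergence at 0: 5/6.
At 5/6: a pole of order 3; residue 0.


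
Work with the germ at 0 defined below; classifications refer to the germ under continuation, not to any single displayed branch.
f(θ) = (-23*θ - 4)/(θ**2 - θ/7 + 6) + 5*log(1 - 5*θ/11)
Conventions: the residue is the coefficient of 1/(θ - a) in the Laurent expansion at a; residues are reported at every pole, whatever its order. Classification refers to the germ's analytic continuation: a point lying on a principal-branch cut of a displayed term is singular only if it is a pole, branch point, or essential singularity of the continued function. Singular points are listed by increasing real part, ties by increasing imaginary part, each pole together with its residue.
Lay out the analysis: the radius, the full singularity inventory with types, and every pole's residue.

Denominator factor (θ**2 - θ/7 + 6): discriminant -1175/49, complex-conjugate roots (1/14) + ((5/14)*sqrt(47))*i and (1/14) - ((5/14)*sqrt(47))*i; poles of order 1, moduli sqrt(6) and sqrt(6).
Branch term (5)*log(1 - θ/(11/5)): its argument vanishes at θ = 11/5, a logarithmic branch point, modulus 11/5.
The radius of convergence is the smallest modulus among the singular points: 11/5.
The branch term is analytic at (1/14) - ((5/14)*sqrt(47))*i and contributes nothing to the residue; only the rational part matters.
The factor θ**2 - θ/7 + 6 splits as (θ - a)(θ - a') with a = (1/14) - ((5/14)*sqrt(47))*i, a' = (1/14) + ((5/14)*sqrt(47))*i. At the order-1 pole a set g(θ) = (θ - a)*(rational part) = [-23*θ - 4] / (θ - a').
Simple pole: residue = g(a) at a = (1/14) - ((5/14)*sqrt(47))*i, which is (-23/2) - ((79/470)*sqrt(47))*i.
The branch term is analytic at (1/14) + ((5/14)*sqrt(47))*i and contributes nothing to the residue; only the rational part matters.
The factor θ**2 - θ/7 + 6 splits as (θ - a)(θ - a') with a = (1/14) + ((5/14)*sqrt(47))*i, a' = (1/14) - ((5/14)*sqrt(47))*i. At the order-1 pole a set g(θ) = (θ - a)*(rational part) = [-23*θ - 4] / (θ - a').
Simple pole: residue = g(a) at a = (1/14) + ((5/14)*sqrt(47))*i, which is (-23/2) + ((79/470)*sqrt(47))*i.
List the singular points by increasing real part (a conjugate pair: the negative imaginary part first).

Radius of convergence at 0: 11/5.
At (1/14) - ((5/14)*sqrt(47))*i: a pole of order 1; residue (-23/2) - ((79/470)*sqrt(47))*i.
At (1/14) + ((5/14)*sqrt(47))*i: a pole of order 1; residue (-23/2) + ((79/470)*sqrt(47))*i.
At 11/5: a logarithmic branch point.


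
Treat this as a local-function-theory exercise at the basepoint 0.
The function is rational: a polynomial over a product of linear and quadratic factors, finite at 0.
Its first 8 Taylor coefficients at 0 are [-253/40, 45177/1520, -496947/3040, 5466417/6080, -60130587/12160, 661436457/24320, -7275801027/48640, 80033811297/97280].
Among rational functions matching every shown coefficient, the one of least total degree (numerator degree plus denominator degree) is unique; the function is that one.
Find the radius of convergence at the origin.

No rational of total degree below 2 reproduces all 8 coefficients; solving the [1/1] Pade equations on them gives f(ζ) = (-35*ζ/38 - 23/20)/(ζ + 2/11), whose expansion matches every shown term.
Denominator factor (ζ + 2/11): pole of order 1 at -2/11, modulus 2/11.
The radius of convergence is the smallest modulus among the singular points: 2/11.

The radius of convergence is 2/11.


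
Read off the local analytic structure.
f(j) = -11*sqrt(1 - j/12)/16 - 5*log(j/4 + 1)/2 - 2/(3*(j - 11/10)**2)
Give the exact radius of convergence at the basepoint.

Denominator factor (j - 11/10)^2: pole of order 2 at 11/10, modulus 11/10.
Branch term (-11/16)*sqrt(1 - j/(12)): its argument vanishes at j = 12, a square-root branch point, modulus 12.
Branch term (-5/2)*log(1 - j/(-4)): its argument vanishes at j = -4, a logarithmic branch point, modulus 4.
The radius of convergence is the smallest modulus among the singular points: 11/10.

The radius of convergence is 11/10.


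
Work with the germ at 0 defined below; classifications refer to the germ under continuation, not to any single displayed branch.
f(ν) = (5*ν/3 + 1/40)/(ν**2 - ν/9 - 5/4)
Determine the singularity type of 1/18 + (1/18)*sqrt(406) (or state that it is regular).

The point is a pole of order 1.

The denominator factor ν**2 - ν/9 - 5/4 vanishes at 1/18 + (1/18)*sqrt(406) and appears to the power 1; the numerator there equals 127/1080 + (5/54)*sqrt(406), nonzero, and no other factor vanishes.
Hence a pole whose order is the multiplicity, 1.


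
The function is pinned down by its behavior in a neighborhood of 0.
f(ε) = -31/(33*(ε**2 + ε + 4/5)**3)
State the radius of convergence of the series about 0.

The radius of convergence is (2/5)*sqrt(5).

Denominator factor (ε**2 + ε + 4/5)^3: discriminant -11/5, complex-conjugate roots (-1/2) + ((1/10)*sqrt(55))*i and (-1/2) - ((1/10)*sqrt(55))*i; poles of order 3, moduli (2/5)*sqrt(5) and (2/5)*sqrt(5).
The radius of convergence is the smallest modulus among the singular points: (2/5)*sqrt(5).


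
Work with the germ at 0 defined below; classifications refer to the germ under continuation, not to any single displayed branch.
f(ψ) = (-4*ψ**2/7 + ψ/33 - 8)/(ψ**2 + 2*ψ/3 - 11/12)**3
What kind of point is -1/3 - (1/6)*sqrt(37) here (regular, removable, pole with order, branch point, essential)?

The point is a pole of order 3.

The denominator factor ψ**2 + 2*ψ/3 - 11/12 vanishes at -1/3 - (1/6)*sqrt(37) and appears to the power 3; the numerator there equals -6002/693 - (95/1386)*sqrt(37), nonzero, and no other factor vanishes.
Hence a pole whose order is the multiplicity, 3.


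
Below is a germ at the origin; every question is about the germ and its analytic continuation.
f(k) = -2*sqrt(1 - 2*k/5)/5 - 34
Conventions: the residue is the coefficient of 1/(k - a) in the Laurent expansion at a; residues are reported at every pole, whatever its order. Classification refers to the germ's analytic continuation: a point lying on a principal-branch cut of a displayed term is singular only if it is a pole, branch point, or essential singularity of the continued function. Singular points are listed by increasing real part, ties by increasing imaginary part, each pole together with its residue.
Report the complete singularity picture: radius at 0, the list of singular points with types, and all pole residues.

Radius of convergence at 0: 5/2.
At 5/2: an algebraic (square-root) branch point.

Branch term (-2/5)*sqrt(1 - k/(5/2)): its argument vanishes at k = 5/2, a square-root branch point, modulus 5/2.
The radius of convergence is the smallest modulus among the singular points: 5/2.


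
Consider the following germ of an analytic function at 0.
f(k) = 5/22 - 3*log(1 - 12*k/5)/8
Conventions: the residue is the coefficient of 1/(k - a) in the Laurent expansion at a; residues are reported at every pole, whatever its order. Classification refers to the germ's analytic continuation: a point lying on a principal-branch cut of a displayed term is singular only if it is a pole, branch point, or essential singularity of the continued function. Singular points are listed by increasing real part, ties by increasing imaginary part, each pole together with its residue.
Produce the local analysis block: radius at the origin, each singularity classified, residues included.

Radius of convergence at 0: 5/12.
At 5/12: a logarithmic branch point.

Branch term (-3/8)*log(1 - k/(5/12)): its argument vanishes at k = 5/12, a logarithmic branch point, modulus 5/12.
The radius of convergence is the smallest modulus among the singular points: 5/12.


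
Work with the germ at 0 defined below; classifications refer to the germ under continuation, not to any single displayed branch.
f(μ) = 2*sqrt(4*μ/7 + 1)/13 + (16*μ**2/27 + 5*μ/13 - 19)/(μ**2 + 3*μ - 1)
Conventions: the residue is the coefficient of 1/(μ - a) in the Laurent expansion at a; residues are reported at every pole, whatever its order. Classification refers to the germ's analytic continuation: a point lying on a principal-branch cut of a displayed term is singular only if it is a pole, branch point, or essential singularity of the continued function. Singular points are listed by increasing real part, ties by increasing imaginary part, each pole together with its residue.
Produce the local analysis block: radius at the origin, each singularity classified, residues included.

Denominator factor (μ**2 + 3*μ - 1): discriminant 13, real irrational roots -3/2 + (1/2)*sqrt(13) and -3/2 - (1/2)*sqrt(13); poles of order 1, moduli -3/2 + (1/2)*sqrt(13) and 3/2 + (1/2)*sqrt(13).
Branch term (2/13)*sqrt(1 - μ/(-7/4)): its argument vanishes at μ = -7/4, a square-root branch point, modulus 7/4.
The radius of convergence is the smallest modulus among the singular points: -3/2 + (1/2)*sqrt(13).
The branch term is analytic at -3/2 - (1/2)*sqrt(13) and contributes nothing to the residue; only the rational part matters.
The factor μ**2 + 3*μ - 1 splits as (μ - a)(μ - a') with a = -3/2 - (1/2)*sqrt(13), a' = -3/2 + (1/2)*sqrt(13). At the order-1 pole a set g(μ) = (μ - a)*(rational part) = [16*μ**2/27 + 5*μ/13 - 19] / (μ - a').
Simple pole: residue = g(a) at a = -3/2 - (1/2)*sqrt(13), which is -163/234 + (11455/9126)*sqrt(13).
The branch term is analytic at -3/2 + (1/2)*sqrt(13) and contributes nothing to the residue; only the rational part matters.
The factor μ**2 + 3*μ - 1 splits as (μ - a)(μ - a') with a = -3/2 + (1/2)*sqrt(13), a' = -3/2 - (1/2)*sqrt(13). At the order-1 pole a set g(μ) = (μ - a)*(rational part) = [16*μ**2/27 + 5*μ/13 - 19] / (μ - a').
Simple pole: residue = g(a) at a = -3/2 + (1/2)*sqrt(13), which is -163/234 - (11455/9126)*sqrt(13).
List the singular points by increasing real part (a conjugate pair: the negative imaginary part first).

Radius of convergence at 0: -3/2 + (1/2)*sqrt(13).
At -3/2 - (1/2)*sqrt(13): a pole of order 1; residue -163/234 + (11455/9126)*sqrt(13).
At -7/4: an algebraic (square-root) branch point.
At -3/2 + (1/2)*sqrt(13): a pole of order 1; residue -163/234 - (11455/9126)*sqrt(13).


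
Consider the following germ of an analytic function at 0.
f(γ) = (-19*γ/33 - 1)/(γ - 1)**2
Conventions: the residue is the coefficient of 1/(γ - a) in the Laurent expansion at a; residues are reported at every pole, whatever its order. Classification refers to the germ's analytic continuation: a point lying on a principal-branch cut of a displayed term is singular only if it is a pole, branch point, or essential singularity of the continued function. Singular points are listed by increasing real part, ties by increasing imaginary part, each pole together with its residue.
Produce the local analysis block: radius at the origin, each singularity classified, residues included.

Radius of convergence at 0: 1.
At 1: a pole of order 2; residue -19/33.

Denominator factor (γ - 1)^2: pole of order 2 at 1, modulus 1.
The radius of convergence is the smallest modulus among the singular points: 1.
At the order-2 pole 1 set g(γ) = (γ - (1))^2*f(γ) = -19*γ/33 - 1.
Order-2 pole: residue = g'(a); g'(1) = -19/33, so the residue is -19/33.


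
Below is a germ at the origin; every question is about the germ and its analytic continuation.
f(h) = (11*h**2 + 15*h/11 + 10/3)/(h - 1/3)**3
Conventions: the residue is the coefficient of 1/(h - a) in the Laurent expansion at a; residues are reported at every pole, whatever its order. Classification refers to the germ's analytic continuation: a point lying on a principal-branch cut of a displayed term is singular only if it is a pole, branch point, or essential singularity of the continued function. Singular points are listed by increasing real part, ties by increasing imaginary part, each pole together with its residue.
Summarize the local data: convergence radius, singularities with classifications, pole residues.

Denominator factor (h - 1/3)^3: pole of order 3 at 1/3, modulus 1/3.
The radius of convergence is the smallest modulus among the singular points: 1/3.
At the order-3 pole 1/3 set g(h) = (h - (1/3))^3*f(h) = 11*h**2 + 15*h/11 + 10/3.
Order-3 pole: residue = g''(a)/2; g''(1/3) = 22, so the residue is 11.

Radius of convergence at 0: 1/3.
At 1/3: a pole of order 3; residue 11.


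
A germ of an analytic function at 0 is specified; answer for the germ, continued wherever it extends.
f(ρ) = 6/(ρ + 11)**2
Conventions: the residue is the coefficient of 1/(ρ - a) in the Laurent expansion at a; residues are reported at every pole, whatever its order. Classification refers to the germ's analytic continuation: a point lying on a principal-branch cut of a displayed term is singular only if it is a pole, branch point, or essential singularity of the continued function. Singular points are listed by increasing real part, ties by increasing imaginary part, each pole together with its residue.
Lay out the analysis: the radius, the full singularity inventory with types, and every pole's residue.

Radius of convergence at 0: 11.
At -11: a pole of order 2; residue 0.

Denominator factor (ρ + 11)^2: pole of order 2 at -11, modulus 11.
The radius of convergence is the smallest modulus among the singular points: 11.
At the order-2 pole -11 set g(ρ) = (ρ - (-11))^2*f(ρ) = 6.
Order-2 pole: residue = g'(a); g'(-11) = 0, so the residue is 0.


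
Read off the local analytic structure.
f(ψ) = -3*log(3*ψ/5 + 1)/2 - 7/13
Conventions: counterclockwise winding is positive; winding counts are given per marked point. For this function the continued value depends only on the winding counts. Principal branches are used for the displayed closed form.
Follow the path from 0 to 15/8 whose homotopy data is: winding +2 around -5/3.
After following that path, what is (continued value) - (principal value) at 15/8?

The rational part is single-valued and drops out of the difference; each branch term changes only by its own monodromy.
(-3/2)*log(1 - ψ/(-5/3)): each positive loop around -5/3 adds 2*pi*i to the log, so winding +2 contributes (-3/2)*(2)*2*pi*i = -(6)*pi*i.
Summing the contributions at ψ = 15/8 gives -(6)*pi*i.

Continued minus principal equals -(6)*pi*i.


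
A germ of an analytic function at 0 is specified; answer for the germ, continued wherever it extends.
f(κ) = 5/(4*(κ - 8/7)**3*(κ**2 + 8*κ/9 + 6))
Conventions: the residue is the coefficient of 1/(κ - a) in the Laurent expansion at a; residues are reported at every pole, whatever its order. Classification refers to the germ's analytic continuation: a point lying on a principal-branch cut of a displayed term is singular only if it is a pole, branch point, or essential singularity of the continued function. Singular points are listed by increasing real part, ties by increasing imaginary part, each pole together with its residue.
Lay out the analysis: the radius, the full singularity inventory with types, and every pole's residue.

Radius of convergence at 0: 8/7.
At (-4/9) - ((1/9)*sqrt(470))*i: a pole of order 1; residue (-15061473/7908938080) + ((18241083/37172008976)*sqrt(470))*i.
At (-4/9) + ((1/9)*sqrt(470))*i: a pole of order 1; residue (-15061473/7908938080) - ((18241083/37172008976)*sqrt(470))*i.
At 8/7: a pole of order 3; residue 15061473/3954469040.

Denominator factor (κ**2 + 8*κ/9 + 6): discriminant -1880/81, complex-conjugate roots (-4/9) + ((1/9)*sqrt(470))*i and (-4/9) - ((1/9)*sqrt(470))*i; poles of order 1, moduli sqrt(6) and sqrt(6).
Denominator factor (κ - 8/7)^3: pole of order 3 at 8/7, modulus 8/7.
The radius of convergence is the smallest modulus among the singular points: 8/7.
The factor κ**2 + 8*κ/9 + 6 splits as (κ - a)(κ - a') with a = (-4/9) - ((1/9)*sqrt(470))*i, a' = (-4/9) + ((1/9)*sqrt(470))*i. At the order-1 pole a set g(κ) = (κ - a)*f(κ) = [5/(4*(κ - 8/7)**3)] / (κ - a').
Simple pole: residue = g(a) at a = (-4/9) - ((1/9)*sqrt(470))*i, which is (-15061473/7908938080) + ((18241083/37172008976)*sqrt(470))*i.
The factor κ**2 + 8*κ/9 + 6 splits as (κ - a)(κ - a') with a = (-4/9) + ((1/9)*sqrt(470))*i, a' = (-4/9) - ((1/9)*sqrt(470))*i. At the order-1 pole a set g(κ) = (κ - a)*f(κ) = [5/(4*(κ - 8/7)**3)] / (κ - a').
Simple pole: residue = g(a) at a = (-4/9) + ((1/9)*sqrt(470))*i, which is (-15061473/7908938080) - ((18241083/37172008976)*sqrt(470))*i.
At the order-3 pole 8/7 set g(κ) = (κ - (8/7))^3*f(κ) = 5/(4*(κ**2 + 8*κ/9 + 6)).
Order-3 pole: residue = g''(a)/2; g''(8/7) = 15061473/1977234520, so the residue is 15061473/3954469040.
List the singular points by increasing real part (a conjugate pair: the negative imaginary part first).
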